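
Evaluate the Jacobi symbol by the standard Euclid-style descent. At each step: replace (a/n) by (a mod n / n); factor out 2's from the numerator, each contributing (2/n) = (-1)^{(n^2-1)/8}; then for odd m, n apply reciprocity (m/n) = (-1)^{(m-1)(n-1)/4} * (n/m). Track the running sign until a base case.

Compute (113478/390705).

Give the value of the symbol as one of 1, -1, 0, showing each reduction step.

113478 = 2^1·56739; (2/390705) = +1 since 390705 mod 8 = 1, so (113478/390705) = (+1)^1·(56739/390705); sign now +1
reciprocity: (56739/390705) = +1·(390705/56739) since 56739 mod 4 = 3, 390705 mod 4 = 1; sign now +1
(390705/56739) = (50271/56739)   [reduce mod 56739]
reciprocity: (50271/56739) = -1·(56739/50271) since 50271 mod 4 = 3, 56739 mod 4 = 3; sign now -1
(56739/50271) = (6468/50271)   [reduce mod 50271]
6468 = 2^2·1617; (2/50271) = +1 since 50271 mod 8 = 7, so (6468/50271) = (+1)^2·(1617/50271); sign now -1
reciprocity: (1617/50271) = +1·(50271/1617) since 1617 mod 4 = 1, 50271 mod 4 = 3; sign now -1
(50271/1617) = (144/1617)   [reduce mod 1617]
144 = 2^4·9; (2/1617) = +1 since 1617 mod 8 = 1, so (144/1617) = (+1)^4·(9/1617); sign now -1
reciprocity: (9/1617) = +1·(1617/9) since 9 mod 4 = 1, 1617 mod 4 = 1; sign now -1
(1617/9) = (6/9)   [reduce mod 9]
6 = 2^1·3; (2/9) = +1 since 9 mod 8 = 1, so (6/9) = (+1)^1·(3/9); sign now -1
reciprocity: (3/9) = +1·(9/3) since 3 mod 4 = 3, 9 mod 4 = 1; sign now -1
(9/3) = (0/3)   [reduce mod 3]
(0/3) = 0   [gcd(a, n) > 1]; final value = 0

0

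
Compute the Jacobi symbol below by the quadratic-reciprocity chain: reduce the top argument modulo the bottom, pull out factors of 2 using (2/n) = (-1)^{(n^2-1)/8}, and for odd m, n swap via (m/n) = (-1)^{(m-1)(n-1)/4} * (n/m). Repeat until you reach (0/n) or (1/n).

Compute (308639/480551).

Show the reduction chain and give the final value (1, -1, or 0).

reciprocity: (308639/480551) = -1·(480551/308639) since 308639 mod 4 = 3, 480551 mod 4 = 3; sign now -1
(480551/308639) = (171912/308639)   [reduce mod 308639]
171912 = 2^3·21489; (2/308639) = +1 since 308639 mod 8 = 7, so (171912/308639) = (+1)^3·(21489/308639); sign now -1
reciprocity: (21489/308639) = +1·(308639/21489) since 21489 mod 4 = 1, 308639 mod 4 = 3; sign now -1
(308639/21489) = (7793/21489)   [reduce mod 21489]
reciprocity: (7793/21489) = +1·(21489/7793) since 7793 mod 4 = 1, 21489 mod 4 = 1; sign now -1
(21489/7793) = (5903/7793)   [reduce mod 7793]
reciprocity: (5903/7793) = +1·(7793/5903) since 5903 mod 4 = 3, 7793 mod 4 = 1; sign now -1
(7793/5903) = (1890/5903)   [reduce mod 5903]
1890 = 2^1·945; (2/5903) = +1 since 5903 mod 8 = 7, so (1890/5903) = (+1)^1·(945/5903); sign now -1
reciprocity: (945/5903) = +1·(5903/945) since 945 mod 4 = 1, 5903 mod 4 = 3; sign now -1
(5903/945) = (233/945)   [reduce mod 945]
reciprocity: (233/945) = +1·(945/233) since 233 mod 4 = 1, 945 mod 4 = 1; sign now -1
(945/233) = (13/233)   [reduce mod 233]
reciprocity: (13/233) = +1·(233/13) since 13 mod 4 = 1, 233 mod 4 = 1; sign now -1
(233/13) = (12/13)   [reduce mod 13]
12 = 2^2·3; (2/13) = -1 since 13 mod 8 = 5, so (12/13) = (-1)^2·(3/13); sign now -1
reciprocity: (3/13) = +1·(13/3) since 3 mod 4 = 3, 13 mod 4 = 1; sign now -1
(13/3) = (1/3)   [reduce mod 3]
(1/3) = 1; final value = sign = -1

-1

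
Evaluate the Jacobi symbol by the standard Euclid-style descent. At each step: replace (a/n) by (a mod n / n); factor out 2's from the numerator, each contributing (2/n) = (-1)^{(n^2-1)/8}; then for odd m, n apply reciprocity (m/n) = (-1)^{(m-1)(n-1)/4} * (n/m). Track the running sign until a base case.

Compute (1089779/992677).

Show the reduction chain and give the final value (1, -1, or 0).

(1089779/992677) = (97102/992677)   [reduce mod 992677]
97102 = 2^1·48551; (2/992677) = -1 since 992677 mod 8 = 5, so (97102/992677) = (-1)^1·(48551/992677); sign now -1
reciprocity: (48551/992677) = +1·(992677/48551) since 48551 mod 4 = 3, 992677 mod 4 = 1; sign now -1
(992677/48551) = (21657/48551)   [reduce mod 48551]
reciprocity: (21657/48551) = +1·(48551/21657) since 21657 mod 4 = 1, 48551 mod 4 = 3; sign now -1
(48551/21657) = (5237/21657)   [reduce mod 21657]
reciprocity: (5237/21657) = +1·(21657/5237) since 5237 mod 4 = 1, 21657 mod 4 = 1; sign now -1
(21657/5237) = (709/5237)   [reduce mod 5237]
reciprocity: (709/5237) = +1·(5237/709) since 709 mod 4 = 1, 5237 mod 4 = 1; sign now -1
(5237/709) = (274/709)   [reduce mod 709]
274 = 2^1·137; (2/709) = -1 since 709 mod 8 = 5, so (274/709) = (-1)^1·(137/709); sign now +1
reciprocity: (137/709) = +1·(709/137) since 137 mod 4 = 1, 709 mod 4 = 1; sign now +1
(709/137) = (24/137)   [reduce mod 137]
24 = 2^3·3; (2/137) = +1 since 137 mod 8 = 1, so (24/137) = (+1)^3·(3/137); sign now +1
reciprocity: (3/137) = +1·(137/3) since 3 mod 4 = 3, 137 mod 4 = 1; sign now +1
(137/3) = (2/3)   [reduce mod 3]
2 = 2^1·1; (2/3) = -1 since 3 mod 8 = 3, so (2/3) = (-1)^1·(1/3); sign now -1
(1/3) = 1; final value = sign = -1

-1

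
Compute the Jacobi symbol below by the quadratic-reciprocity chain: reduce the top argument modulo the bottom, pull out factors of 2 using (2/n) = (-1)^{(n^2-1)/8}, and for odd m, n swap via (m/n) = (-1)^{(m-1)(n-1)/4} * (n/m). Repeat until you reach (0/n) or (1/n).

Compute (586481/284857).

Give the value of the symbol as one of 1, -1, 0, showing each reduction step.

(586481/284857): 586481 mod 284857 = 16767, so (586481/284857) = (16767/284857)
flip (16767/284857) -> (284857/16767): both odd, 16767 mod 4 = 3, 284857 mod 4 = 1, so the flip contributes +1; sign now +1
(284857/16767): 284857 mod 16767 = 16585, so (284857/16767) = (16585/16767)
flip (16585/16767) -> (16767/16585): both odd, 16585 mod 4 = 1, 16767 mod 4 = 3, so the flip contributes +1; sign now +1
(16767/16585): 16767 mod 16585 = 182, so (16767/16585) = (182/16585)
factor out 2^1: 182 = 2^1·91; with 16585 mod 8 = 1, (2/16585) = +1; sign now +1; continue with (91/16585)
flip (91/16585) -> (16585/91): both odd, 91 mod 4 = 3, 16585 mod 4 = 1, so the flip contributes +1; sign now +1
(16585/91): 16585 mod 91 = 23, so (16585/91) = (23/91)
flip (23/91) -> (91/23): both odd, 23 mod 4 = 3, 91 mod 4 = 3, so the flip contributes -1; sign now -1
(91/23): 91 mod 23 = 22, so (91/23) = (22/23)
factor out 2^1: 22 = 2^1·11; with 23 mod 8 = 7, (2/23) = +1; sign now -1; continue with (11/23)
flip (11/23) -> (23/11): both odd, 11 mod 4 = 3, 23 mod 4 = 3, so the flip contributes -1; sign now +1
(23/11): 23 mod 11 = 1, so (23/11) = (1/11)
reached (1/11) = 1, so the symbol is +1

1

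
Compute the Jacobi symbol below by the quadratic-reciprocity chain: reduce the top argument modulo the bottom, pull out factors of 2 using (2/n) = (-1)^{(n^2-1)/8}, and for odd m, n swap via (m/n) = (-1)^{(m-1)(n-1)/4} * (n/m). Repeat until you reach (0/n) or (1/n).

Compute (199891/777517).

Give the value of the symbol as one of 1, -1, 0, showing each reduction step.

reciprocity: (199891/777517) = +1·(777517/199891) since 199891 mod 4 = 3, 777517 mod 4 = 1; sign now +1
(777517/199891) = (177844/199891)   [reduce mod 199891]
177844 = 2^2·44461; (2/199891) = -1 since 199891 mod 8 = 3, so (177844/199891) = (-1)^2·(44461/199891); sign now +1
reciprocity: (44461/199891) = +1·(199891/44461) since 44461 mod 4 = 1, 199891 mod 4 = 3; sign now +1
(199891/44461) = (22047/44461)   [reduce mod 44461]
reciprocity: (22047/44461) = +1·(44461/22047) since 22047 mod 4 = 3, 44461 mod 4 = 1; sign now +1
(44461/22047) = (367/22047)   [reduce mod 22047]
reciprocity: (367/22047) = -1·(22047/367) since 367 mod 4 = 3, 22047 mod 4 = 3; sign now -1
(22047/367) = (27/367)   [reduce mod 367]
reciprocity: (27/367) = -1·(367/27) since 27 mod 4 = 3, 367 mod 4 = 3; sign now +1
(367/27) = (16/27)   [reduce mod 27]
16 = 2^4·1; (2/27) = -1 since 27 mod 8 = 3, so (16/27) = (-1)^4·(1/27); sign now +1
(1/27) = 1; final value = sign = +1

1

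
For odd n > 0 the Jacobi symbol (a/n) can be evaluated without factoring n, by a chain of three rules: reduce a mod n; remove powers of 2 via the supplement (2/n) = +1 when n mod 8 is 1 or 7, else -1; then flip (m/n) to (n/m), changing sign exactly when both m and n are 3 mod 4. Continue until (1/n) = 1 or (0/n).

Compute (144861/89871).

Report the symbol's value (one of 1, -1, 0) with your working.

(144861/89871): 144861 mod 89871 = 54990, so (144861/89871) = (54990/89871)
factor out 2^1: 54990 = 2^1·27495; with 89871 mod 8 = 7, (2/89871) = +1; sign now +1; continue with (27495/89871)
flip (27495/89871) -> (89871/27495): both odd, 27495 mod 4 = 3, 89871 mod 4 = 3, so the flip contributes -1; sign now -1
(89871/27495): 89871 mod 27495 = 7386, so (89871/27495) = (7386/27495)
factor out 2^1: 7386 = 2^1·3693; with 27495 mod 8 = 7, (2/27495) = +1; sign now -1; continue with (3693/27495)
flip (3693/27495) -> (27495/3693): both odd, 3693 mod 4 = 1, 27495 mod 4 = 3, so the flip contributes +1; sign now -1
(27495/3693): 27495 mod 3693 = 1644, so (27495/3693) = (1644/3693)
factor out 2^2: 1644 = 2^2·411; with 3693 mod 8 = 5, (2/3693) = -1; sign now -1; continue with (411/3693)
flip (411/3693) -> (3693/411): both odd, 411 mod 4 = 3, 3693 mod 4 = 1, so the flip contributes +1; sign now -1
(3693/411): 3693 mod 411 = 405, so (3693/411) = (405/411)
flip (405/411) -> (411/405): both odd, 405 mod 4 = 1, 411 mod 4 = 3, so the flip contributes +1; sign now -1
(411/405): 411 mod 405 = 6, so (411/405) = (6/405)
factor out 2^1: 6 = 2^1·3; with 405 mod 8 = 5, (2/405) = -1; sign now +1; continue with (3/405)
flip (3/405) -> (405/3): both odd, 3 mod 4 = 3, 405 mod 4 = 1, so the flip contributes +1; sign now +1
(405/3): 405 mod 3 = 0, so (405/3) = (0/3)
reached (0/3); gcd(a, n) > 1, so (0/3) = 0 and the symbol is 0

0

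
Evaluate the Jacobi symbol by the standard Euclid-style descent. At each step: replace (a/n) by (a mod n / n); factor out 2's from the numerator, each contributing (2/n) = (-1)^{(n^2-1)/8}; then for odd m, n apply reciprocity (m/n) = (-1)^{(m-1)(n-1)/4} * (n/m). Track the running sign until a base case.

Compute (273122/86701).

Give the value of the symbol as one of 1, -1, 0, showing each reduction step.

0

(273122/86701) = (13019/86701)   [reduce mod 86701]
reciprocity: (13019/86701) = +1·(86701/13019) since 13019 mod 4 = 3, 86701 mod 4 = 1; sign now +1
(86701/13019) = (8587/13019)   [reduce mod 13019]
reciprocity: (8587/13019) = -1·(13019/8587) since 8587 mod 4 = 3, 13019 mod 4 = 3; sign now -1
(13019/8587) = (4432/8587)   [reduce mod 8587]
4432 = 2^4·277; (2/8587) = -1 since 8587 mod 8 = 3, so (4432/8587) = (-1)^4·(277/8587); sign now -1
reciprocity: (277/8587) = +1·(8587/277) since 277 mod 4 = 1, 8587 mod 4 = 3; sign now -1
(8587/277) = (0/277)   [reduce mod 277]
(0/277) = 0   [gcd(a, n) > 1]; final value = 0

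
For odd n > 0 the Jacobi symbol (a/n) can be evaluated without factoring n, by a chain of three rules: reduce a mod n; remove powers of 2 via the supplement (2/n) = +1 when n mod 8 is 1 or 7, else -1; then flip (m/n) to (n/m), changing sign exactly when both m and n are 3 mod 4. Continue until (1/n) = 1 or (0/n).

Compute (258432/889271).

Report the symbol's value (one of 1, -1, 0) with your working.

-1

258432 = 2^7·2019; (2/889271) = +1 since 889271 mod 8 = 7, so (258432/889271) = (+1)^7·(2019/889271); sign now +1
reciprocity: (2019/889271) = -1·(889271/2019) since 2019 mod 4 = 3, 889271 mod 4 = 3; sign now -1
(889271/2019) = (911/2019)   [reduce mod 2019]
reciprocity: (911/2019) = -1·(2019/911) since 911 mod 4 = 3, 2019 mod 4 = 3; sign now +1
(2019/911) = (197/911)   [reduce mod 911]
reciprocity: (197/911) = +1·(911/197) since 197 mod 4 = 1, 911 mod 4 = 3; sign now +1
(911/197) = (123/197)   [reduce mod 197]
reciprocity: (123/197) = +1·(197/123) since 123 mod 4 = 3, 197 mod 4 = 1; sign now +1
(197/123) = (74/123)   [reduce mod 123]
74 = 2^1·37; (2/123) = -1 since 123 mod 8 = 3, so (74/123) = (-1)^1·(37/123); sign now -1
reciprocity: (37/123) = +1·(123/37) since 37 mod 4 = 1, 123 mod 4 = 3; sign now -1
(123/37) = (12/37)   [reduce mod 37]
12 = 2^2·3; (2/37) = -1 since 37 mod 8 = 5, so (12/37) = (-1)^2·(3/37); sign now -1
reciprocity: (3/37) = +1·(37/3) since 3 mod 4 = 3, 37 mod 4 = 1; sign now -1
(37/3) = (1/3)   [reduce mod 3]
(1/3) = 1; final value = sign = -1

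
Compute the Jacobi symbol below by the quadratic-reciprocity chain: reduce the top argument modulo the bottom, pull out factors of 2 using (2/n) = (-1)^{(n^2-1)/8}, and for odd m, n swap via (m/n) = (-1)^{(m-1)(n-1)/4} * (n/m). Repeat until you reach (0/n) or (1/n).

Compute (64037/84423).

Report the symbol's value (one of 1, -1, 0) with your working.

flip (64037/84423) -> (84423/64037): both odd, 64037 mod 4 = 1, 84423 mod 4 = 3, so the flip contributes +1; sign now +1
(84423/64037): 84423 mod 64037 = 20386, so (84423/64037) = (20386/64037)
factor out 2^1: 20386 = 2^1·10193; with 64037 mod 8 = 5, (2/64037) = -1; sign now -1; continue with (10193/64037)
flip (10193/64037) -> (64037/10193): both odd, 10193 mod 4 = 1, 64037 mod 4 = 1, so the flip contributes +1; sign now -1
(64037/10193): 64037 mod 10193 = 2879, so (64037/10193) = (2879/10193)
flip (2879/10193) -> (10193/2879): both odd, 2879 mod 4 = 3, 10193 mod 4 = 1, so the flip contributes +1; sign now -1
(10193/2879): 10193 mod 2879 = 1556, so (10193/2879) = (1556/2879)
factor out 2^2: 1556 = 2^2·389; with 2879 mod 8 = 7, (2/2879) = +1; sign now -1; continue with (389/2879)
flip (389/2879) -> (2879/389): both odd, 389 mod 4 = 1, 2879 mod 4 = 3, so the flip contributes +1; sign now -1
(2879/389): 2879 mod 389 = 156, so (2879/389) = (156/389)
factor out 2^2: 156 = 2^2·39; with 389 mod 8 = 5, (2/389) = -1; sign now -1; continue with (39/389)
flip (39/389) -> (389/39): both odd, 39 mod 4 = 3, 389 mod 4 = 1, so the flip contributes +1; sign now -1
(389/39): 389 mod 39 = 38, so (389/39) = (38/39)
factor out 2^1: 38 = 2^1·19; with 39 mod 8 = 7, (2/39) = +1; sign now -1; continue with (19/39)
flip (19/39) -> (39/19): both odd, 19 mod 4 = 3, 39 mod 4 = 3, so the flip contributes -1; sign now +1
(39/19): 39 mod 19 = 1, so (39/19) = (1/19)
reached (1/19) = 1, so the symbol is +1

1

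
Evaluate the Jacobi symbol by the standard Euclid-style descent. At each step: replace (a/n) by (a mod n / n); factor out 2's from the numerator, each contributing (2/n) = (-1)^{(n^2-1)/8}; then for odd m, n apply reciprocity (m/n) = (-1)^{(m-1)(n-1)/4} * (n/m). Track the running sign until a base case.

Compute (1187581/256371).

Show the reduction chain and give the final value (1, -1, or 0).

1

(1187581/256371) = (162097/256371)   [reduce mod 256371]
reciprocity: (162097/256371) = +1·(256371/162097) since 162097 mod 4 = 1, 256371 mod 4 = 3; sign now +1
(256371/162097) = (94274/162097)   [reduce mod 162097]
94274 = 2^1·47137; (2/162097) = +1 since 162097 mod 8 = 1, so (94274/162097) = (+1)^1·(47137/162097); sign now +1
reciprocity: (47137/162097) = +1·(162097/47137) since 47137 mod 4 = 1, 162097 mod 4 = 1; sign now +1
(162097/47137) = (20686/47137)   [reduce mod 47137]
20686 = 2^1·10343; (2/47137) = +1 since 47137 mod 8 = 1, so (20686/47137) = (+1)^1·(10343/47137); sign now +1
reciprocity: (10343/47137) = +1·(47137/10343) since 10343 mod 4 = 3, 47137 mod 4 = 1; sign now +1
(47137/10343) = (5765/10343)   [reduce mod 10343]
reciprocity: (5765/10343) = +1·(10343/5765) since 5765 mod 4 = 1, 10343 mod 4 = 3; sign now +1
(10343/5765) = (4578/5765)   [reduce mod 5765]
4578 = 2^1·2289; (2/5765) = -1 since 5765 mod 8 = 5, so (4578/5765) = (-1)^1·(2289/5765); sign now -1
reciprocity: (2289/5765) = +1·(5765/2289) since 2289 mod 4 = 1, 5765 mod 4 = 1; sign now -1
(5765/2289) = (1187/2289)   [reduce mod 2289]
reciprocity: (1187/2289) = +1·(2289/1187) since 1187 mod 4 = 3, 2289 mod 4 = 1; sign now -1
(2289/1187) = (1102/1187)   [reduce mod 1187]
1102 = 2^1·551; (2/1187) = -1 since 1187 mod 8 = 3, so (1102/1187) = (-1)^1·(551/1187); sign now +1
reciprocity: (551/1187) = -1·(1187/551) since 551 mod 4 = 3, 1187 mod 4 = 3; sign now -1
(1187/551) = (85/551)   [reduce mod 551]
reciprocity: (85/551) = +1·(551/85) since 85 mod 4 = 1, 551 mod 4 = 3; sign now -1
(551/85) = (41/85)   [reduce mod 85]
reciprocity: (41/85) = +1·(85/41) since 41 mod 4 = 1, 85 mod 4 = 1; sign now -1
(85/41) = (3/41)   [reduce mod 41]
reciprocity: (3/41) = +1·(41/3) since 3 mod 4 = 3, 41 mod 4 = 1; sign now -1
(41/3) = (2/3)   [reduce mod 3]
2 = 2^1·1; (2/3) = -1 since 3 mod 8 = 3, so (2/3) = (-1)^1·(1/3); sign now +1
(1/3) = 1; final value = sign = +1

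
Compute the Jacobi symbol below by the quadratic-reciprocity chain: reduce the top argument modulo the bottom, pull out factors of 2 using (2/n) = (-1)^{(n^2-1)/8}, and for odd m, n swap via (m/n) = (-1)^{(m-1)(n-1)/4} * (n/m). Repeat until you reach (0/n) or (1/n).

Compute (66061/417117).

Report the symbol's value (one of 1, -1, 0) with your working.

-1

flip (66061/417117) -> (417117/66061): both odd, 66061 mod 4 = 1, 417117 mod 4 = 1, so the flip contributes +1; sign now +1
(417117/66061): 417117 mod 66061 = 20751, so (417117/66061) = (20751/66061)
flip (20751/66061) -> (66061/20751): both odd, 20751 mod 4 = 3, 66061 mod 4 = 1, so the flip contributes +1; sign now +1
(66061/20751): 66061 mod 20751 = 3808, so (66061/20751) = (3808/20751)
factor out 2^5: 3808 = 2^5·119; with 20751 mod 8 = 7, (2/20751) = +1; sign now +1; continue with (119/20751)
flip (119/20751) -> (20751/119): both odd, 119 mod 4 = 3, 20751 mod 4 = 3, so the flip contributes -1; sign now -1
(20751/119): 20751 mod 119 = 45, so (20751/119) = (45/119)
flip (45/119) -> (119/45): both odd, 45 mod 4 = 1, 119 mod 4 = 3, so the flip contributes +1; sign now -1
(119/45): 119 mod 45 = 29, so (119/45) = (29/45)
flip (29/45) -> (45/29): both odd, 29 mod 4 = 1, 45 mod 4 = 1, so the flip contributes +1; sign now -1
(45/29): 45 mod 29 = 16, so (45/29) = (16/29)
factor out 2^4: 16 = 2^4·1; with 29 mod 8 = 5, (2/29) = -1; sign now -1; continue with (1/29)
reached (1/29) = 1, so the symbol is -1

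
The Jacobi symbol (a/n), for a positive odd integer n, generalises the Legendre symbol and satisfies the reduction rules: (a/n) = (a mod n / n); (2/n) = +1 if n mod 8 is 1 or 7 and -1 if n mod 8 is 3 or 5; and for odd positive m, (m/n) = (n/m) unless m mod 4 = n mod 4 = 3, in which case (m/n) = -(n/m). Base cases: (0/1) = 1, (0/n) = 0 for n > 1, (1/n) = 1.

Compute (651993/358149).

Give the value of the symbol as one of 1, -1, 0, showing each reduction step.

(651993/358149): 651993 mod 358149 = 293844, so (651993/358149) = (293844/358149)
factor out 2^2: 293844 = 2^2·73461; with 358149 mod 8 = 5, (2/358149) = -1; sign now +1; continue with (73461/358149)
flip (73461/358149) -> (358149/73461): both odd, 73461 mod 4 = 1, 358149 mod 4 = 1, so the flip contributes +1; sign now +1
(358149/73461): 358149 mod 73461 = 64305, so (358149/73461) = (64305/73461)
flip (64305/73461) -> (73461/64305): both odd, 64305 mod 4 = 1, 73461 mod 4 = 1, so the flip contributes +1; sign now +1
(73461/64305): 73461 mod 64305 = 9156, so (73461/64305) = (9156/64305)
factor out 2^2: 9156 = 2^2·2289; with 64305 mod 8 = 1, (2/64305) = +1; sign now +1; continue with (2289/64305)
flip (2289/64305) -> (64305/2289): both odd, 2289 mod 4 = 1, 64305 mod 4 = 1, so the flip contributes +1; sign now +1
(64305/2289): 64305 mod 2289 = 213, so (64305/2289) = (213/2289)
flip (213/2289) -> (2289/213): both odd, 213 mod 4 = 1, 2289 mod 4 = 1, so the flip contributes +1; sign now +1
(2289/213): 2289 mod 213 = 159, so (2289/213) = (159/213)
flip (159/213) -> (213/159): both odd, 159 mod 4 = 3, 213 mod 4 = 1, so the flip contributes +1; sign now +1
(213/159): 213 mod 159 = 54, so (213/159) = (54/159)
factor out 2^1: 54 = 2^1·27; with 159 mod 8 = 7, (2/159) = +1; sign now +1; continue with (27/159)
flip (27/159) -> (159/27): both odd, 27 mod 4 = 3, 159 mod 4 = 3, so the flip contributes -1; sign now -1
(159/27): 159 mod 27 = 24, so (159/27) = (24/27)
factor out 2^3: 24 = 2^3·3; with 27 mod 8 = 3, (2/27) = -1; sign now +1; continue with (3/27)
flip (3/27) -> (27/3): both odd, 3 mod 4 = 3, 27 mod 4 = 3, so the flip contributes -1; sign now -1
(27/3): 27 mod 3 = 0, so (27/3) = (0/3)
reached (0/3); gcd(a, n) > 1, so (0/3) = 0 and the symbol is 0

0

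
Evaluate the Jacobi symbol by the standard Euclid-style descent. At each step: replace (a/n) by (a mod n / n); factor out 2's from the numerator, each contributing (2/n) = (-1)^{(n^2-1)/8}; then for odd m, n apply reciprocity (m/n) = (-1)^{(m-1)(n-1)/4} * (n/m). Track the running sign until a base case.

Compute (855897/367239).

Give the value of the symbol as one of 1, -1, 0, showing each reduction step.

(855897/367239): 855897 mod 367239 = 121419, so (855897/367239) = (121419/367239)
flip (121419/367239) -> (367239/121419): both odd, 121419 mod 4 = 3, 367239 mod 4 = 3, so the flip contributes -1; sign now -1
(367239/121419): 367239 mod 121419 = 2982, so (367239/121419) = (2982/121419)
factor out 2^1: 2982 = 2^1·1491; with 121419 mod 8 = 3, (2/121419) = -1; sign now +1; continue with (1491/121419)
flip (1491/121419) -> (121419/1491): both odd, 1491 mod 4 = 3, 121419 mod 4 = 3, so the flip contributes -1; sign now -1
(121419/1491): 121419 mod 1491 = 648, so (121419/1491) = (648/1491)
factor out 2^3: 648 = 2^3·81; with 1491 mod 8 = 3, (2/1491) = -1; sign now +1; continue with (81/1491)
flip (81/1491) -> (1491/81): both odd, 81 mod 4 = 1, 1491 mod 4 = 3, so the flip contributes +1; sign now +1
(1491/81): 1491 mod 81 = 33, so (1491/81) = (33/81)
flip (33/81) -> (81/33): both odd, 33 mod 4 = 1, 81 mod 4 = 1, so the flip contributes +1; sign now +1
(81/33): 81 mod 33 = 15, so (81/33) = (15/33)
flip (15/33) -> (33/15): both odd, 15 mod 4 = 3, 33 mod 4 = 1, so the flip contributes +1; sign now +1
(33/15): 33 mod 15 = 3, so (33/15) = (3/15)
flip (3/15) -> (15/3): both odd, 3 mod 4 = 3, 15 mod 4 = 3, so the flip contributes -1; sign now -1
(15/3): 15 mod 3 = 0, so (15/3) = (0/3)
reached (0/3); gcd(a, n) > 1, so (0/3) = 0 and the symbol is 0

0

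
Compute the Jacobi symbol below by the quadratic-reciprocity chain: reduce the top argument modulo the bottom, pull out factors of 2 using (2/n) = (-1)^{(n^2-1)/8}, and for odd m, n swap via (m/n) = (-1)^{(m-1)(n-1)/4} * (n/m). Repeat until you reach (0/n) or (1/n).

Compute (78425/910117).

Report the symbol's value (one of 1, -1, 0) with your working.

1

reciprocity: (78425/910117) = +1·(910117/78425) since 78425 mod 4 = 1, 910117 mod 4 = 1; sign now +1
(910117/78425) = (47442/78425)   [reduce mod 78425]
47442 = 2^1·23721; (2/78425) = +1 since 78425 mod 8 = 1, so (47442/78425) = (+1)^1·(23721/78425); sign now +1
reciprocity: (23721/78425) = +1·(78425/23721) since 23721 mod 4 = 1, 78425 mod 4 = 1; sign now +1
(78425/23721) = (7262/23721)   [reduce mod 23721]
7262 = 2^1·3631; (2/23721) = +1 since 23721 mod 8 = 1, so (7262/23721) = (+1)^1·(3631/23721); sign now +1
reciprocity: (3631/23721) = +1·(23721/3631) since 3631 mod 4 = 3, 23721 mod 4 = 1; sign now +1
(23721/3631) = (1935/3631)   [reduce mod 3631]
reciprocity: (1935/3631) = -1·(3631/1935) since 1935 mod 4 = 3, 3631 mod 4 = 3; sign now -1
(3631/1935) = (1696/1935)   [reduce mod 1935]
1696 = 2^5·53; (2/1935) = +1 since 1935 mod 8 = 7, so (1696/1935) = (+1)^5·(53/1935); sign now -1
reciprocity: (53/1935) = +1·(1935/53) since 53 mod 4 = 1, 1935 mod 4 = 3; sign now -1
(1935/53) = (27/53)   [reduce mod 53]
reciprocity: (27/53) = +1·(53/27) since 27 mod 4 = 3, 53 mod 4 = 1; sign now -1
(53/27) = (26/27)   [reduce mod 27]
26 = 2^1·13; (2/27) = -1 since 27 mod 8 = 3, so (26/27) = (-1)^1·(13/27); sign now +1
reciprocity: (13/27) = +1·(27/13) since 13 mod 4 = 1, 27 mod 4 = 3; sign now +1
(27/13) = (1/13)   [reduce mod 13]
(1/13) = 1; final value = sign = +1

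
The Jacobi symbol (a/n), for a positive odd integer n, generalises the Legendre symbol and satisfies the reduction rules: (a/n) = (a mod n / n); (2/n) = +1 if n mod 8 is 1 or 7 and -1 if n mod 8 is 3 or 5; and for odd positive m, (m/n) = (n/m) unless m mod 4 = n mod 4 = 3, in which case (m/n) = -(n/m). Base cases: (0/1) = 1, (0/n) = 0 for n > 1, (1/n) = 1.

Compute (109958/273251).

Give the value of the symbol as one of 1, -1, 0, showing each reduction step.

factor out 2^1: 109958 = 2^1·54979; with 273251 mod 8 = 3, (2/273251) = -1; sign now -1; continue with (54979/273251)
flip (54979/273251) -> (273251/54979): both odd, 54979 mod 4 = 3, 273251 mod 4 = 3, so the flip contributes -1; sign now +1
(273251/54979): 273251 mod 54979 = 53335, so (273251/54979) = (53335/54979)
flip (53335/54979) -> (54979/53335): both odd, 53335 mod 4 = 3, 54979 mod 4 = 3, so the flip contributes -1; sign now -1
(54979/53335): 54979 mod 53335 = 1644, so (54979/53335) = (1644/53335)
factor out 2^2: 1644 = 2^2·411; with 53335 mod 8 = 7, (2/53335) = +1; sign now -1; continue with (411/53335)
flip (411/53335) -> (53335/411): both odd, 411 mod 4 = 3, 53335 mod 4 = 3, so the flip contributes -1; sign now +1
(53335/411): 53335 mod 411 = 316, so (53335/411) = (316/411)
factor out 2^2: 316 = 2^2·79; with 411 mod 8 = 3, (2/411) = -1; sign now +1; continue with (79/411)
flip (79/411) -> (411/79): both odd, 79 mod 4 = 3, 411 mod 4 = 3, so the flip contributes -1; sign now -1
(411/79): 411 mod 79 = 16, so (411/79) = (16/79)
factor out 2^4: 16 = 2^4·1; with 79 mod 8 = 7, (2/79) = +1; sign now -1; continue with (1/79)
reached (1/79) = 1, so the symbol is -1

-1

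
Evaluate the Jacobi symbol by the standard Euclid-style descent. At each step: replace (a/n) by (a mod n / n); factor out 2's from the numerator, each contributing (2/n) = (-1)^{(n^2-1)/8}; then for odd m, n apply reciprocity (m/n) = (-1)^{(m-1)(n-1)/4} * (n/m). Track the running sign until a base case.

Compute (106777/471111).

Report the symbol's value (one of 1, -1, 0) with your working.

-1

flip (106777/471111) -> (471111/106777): both odd, 106777 mod 4 = 1, 471111 mod 4 = 3, so the flip contributes +1; sign now +1
(471111/106777): 471111 mod 106777 = 44003, so (471111/106777) = (44003/106777)
flip (44003/106777) -> (106777/44003): both odd, 44003 mod 4 = 3, 106777 mod 4 = 1, so the flip contributes +1; sign now +1
(106777/44003): 106777 mod 44003 = 18771, so (106777/44003) = (18771/44003)
flip (18771/44003) -> (44003/18771): both odd, 18771 mod 4 = 3, 44003 mod 4 = 3, so the flip contributes -1; sign now -1
(44003/18771): 44003 mod 18771 = 6461, so (44003/18771) = (6461/18771)
flip (6461/18771) -> (18771/6461): both odd, 6461 mod 4 = 1, 18771 mod 4 = 3, so the flip contributes +1; sign now -1
(18771/6461): 18771 mod 6461 = 5849, so (18771/6461) = (5849/6461)
flip (5849/6461) -> (6461/5849): both odd, 5849 mod 4 = 1, 6461 mod 4 = 1, so the flip contributes +1; sign now -1
(6461/5849): 6461 mod 5849 = 612, so (6461/5849) = (612/5849)
factor out 2^2: 612 = 2^2·153; with 5849 mod 8 = 1, (2/5849) = +1; sign now -1; continue with (153/5849)
flip (153/5849) -> (5849/153): both odd, 153 mod 4 = 1, 5849 mod 4 = 1, so the flip contributes +1; sign now -1
(5849/153): 5849 mod 153 = 35, so (5849/153) = (35/153)
flip (35/153) -> (153/35): both odd, 35 mod 4 = 3, 153 mod 4 = 1, so the flip contributes +1; sign now -1
(153/35): 153 mod 35 = 13, so (153/35) = (13/35)
flip (13/35) -> (35/13): both odd, 13 mod 4 = 1, 35 mod 4 = 3, so the flip contributes +1; sign now -1
(35/13): 35 mod 13 = 9, so (35/13) = (9/13)
flip (9/13) -> (13/9): both odd, 9 mod 4 = 1, 13 mod 4 = 1, so the flip contributes +1; sign now -1
(13/9): 13 mod 9 = 4, so (13/9) = (4/9)
factor out 2^2: 4 = 2^2·1; with 9 mod 8 = 1, (2/9) = +1; sign now -1; continue with (1/9)
reached (1/9) = 1, so the symbol is -1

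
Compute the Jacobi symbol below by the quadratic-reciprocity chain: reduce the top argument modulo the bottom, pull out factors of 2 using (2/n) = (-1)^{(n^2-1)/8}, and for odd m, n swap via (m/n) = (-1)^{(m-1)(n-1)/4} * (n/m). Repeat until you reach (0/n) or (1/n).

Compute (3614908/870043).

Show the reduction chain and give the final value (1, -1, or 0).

(3614908/870043): 3614908 mod 870043 = 134736, so (3614908/870043) = (134736/870043)
factor out 2^4: 134736 = 2^4·8421; with 870043 mod 8 = 3, (2/870043) = -1; sign now +1; continue with (8421/870043)
flip (8421/870043) -> (870043/8421): both odd, 8421 mod 4 = 1, 870043 mod 4 = 3, so the flip contributes +1; sign now +1
(870043/8421): 870043 mod 8421 = 2680, so (870043/8421) = (2680/8421)
factor out 2^3: 2680 = 2^3·335; with 8421 mod 8 = 5, (2/8421) = -1; sign now -1; continue with (335/8421)
flip (335/8421) -> (8421/335): both odd, 335 mod 4 = 3, 8421 mod 4 = 1, so the flip contributes +1; sign now -1
(8421/335): 8421 mod 335 = 46, so (8421/335) = (46/335)
factor out 2^1: 46 = 2^1·23; with 335 mod 8 = 7, (2/335) = +1; sign now -1; continue with (23/335)
flip (23/335) -> (335/23): both odd, 23 mod 4 = 3, 335 mod 4 = 3, so the flip contributes -1; sign now +1
(335/23): 335 mod 23 = 13, so (335/23) = (13/23)
flip (13/23) -> (23/13): both odd, 13 mod 4 = 1, 23 mod 4 = 3, so the flip contributes +1; sign now +1
(23/13): 23 mod 13 = 10, so (23/13) = (10/13)
factor out 2^1: 10 = 2^1·5; with 13 mod 8 = 5, (2/13) = -1; sign now -1; continue with (5/13)
flip (5/13) -> (13/5): both odd, 5 mod 4 = 1, 13 mod 4 = 1, so the flip contributes +1; sign now -1
(13/5): 13 mod 5 = 3, so (13/5) = (3/5)
flip (3/5) -> (5/3): both odd, 3 mod 4 = 3, 5 mod 4 = 1, so the flip contributes +1; sign now -1
(5/3): 5 mod 3 = 2, so (5/3) = (2/3)
factor out 2^1: 2 = 2^1·1; with 3 mod 8 = 3, (2/3) = -1; sign now +1; continue with (1/3)
reached (1/3) = 1, so the symbol is +1

1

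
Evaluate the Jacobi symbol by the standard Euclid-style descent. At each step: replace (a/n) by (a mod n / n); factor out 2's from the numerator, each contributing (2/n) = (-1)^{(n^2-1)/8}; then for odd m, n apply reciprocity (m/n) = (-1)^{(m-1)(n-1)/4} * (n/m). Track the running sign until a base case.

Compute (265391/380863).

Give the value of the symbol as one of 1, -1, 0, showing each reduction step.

0

reciprocity: (265391/380863) = -1·(380863/265391) since 265391 mod 4 = 3, 380863 mod 4 = 3; sign now -1
(380863/265391) = (115472/265391)   [reduce mod 265391]
115472 = 2^4·7217; (2/265391) = +1 since 265391 mod 8 = 7, so (115472/265391) = (+1)^4·(7217/265391); sign now -1
reciprocity: (7217/265391) = +1·(265391/7217) since 7217 mod 4 = 1, 265391 mod 4 = 3; sign now -1
(265391/7217) = (5579/7217)   [reduce mod 7217]
reciprocity: (5579/7217) = +1·(7217/5579) since 5579 mod 4 = 3, 7217 mod 4 = 1; sign now -1
(7217/5579) = (1638/5579)   [reduce mod 5579]
1638 = 2^1·819; (2/5579) = -1 since 5579 mod 8 = 3, so (1638/5579) = (-1)^1·(819/5579); sign now +1
reciprocity: (819/5579) = -1·(5579/819) since 819 mod 4 = 3, 5579 mod 4 = 3; sign now -1
(5579/819) = (665/819)   [reduce mod 819]
reciprocity: (665/819) = +1·(819/665) since 665 mod 4 = 1, 819 mod 4 = 3; sign now -1
(819/665) = (154/665)   [reduce mod 665]
154 = 2^1·77; (2/665) = +1 since 665 mod 8 = 1, so (154/665) = (+1)^1·(77/665); sign now -1
reciprocity: (77/665) = +1·(665/77) since 77 mod 4 = 1, 665 mod 4 = 1; sign now -1
(665/77) = (49/77)   [reduce mod 77]
reciprocity: (49/77) = +1·(77/49) since 49 mod 4 = 1, 77 mod 4 = 1; sign now -1
(77/49) = (28/49)   [reduce mod 49]
28 = 2^2·7; (2/49) = +1 since 49 mod 8 = 1, so (28/49) = (+1)^2·(7/49); sign now -1
reciprocity: (7/49) = +1·(49/7) since 7 mod 4 = 3, 49 mod 4 = 1; sign now -1
(49/7) = (0/7)   [reduce mod 7]
(0/7) = 0   [gcd(a, n) > 1]; final value = 0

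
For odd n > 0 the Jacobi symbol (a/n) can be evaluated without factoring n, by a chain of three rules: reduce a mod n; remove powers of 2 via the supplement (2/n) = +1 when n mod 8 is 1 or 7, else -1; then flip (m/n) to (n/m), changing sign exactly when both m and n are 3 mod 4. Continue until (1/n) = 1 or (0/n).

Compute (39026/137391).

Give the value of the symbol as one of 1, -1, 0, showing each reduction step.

factor out 2^1: 39026 = 2^1·19513; with 137391 mod 8 = 7, (2/137391) = +1; sign now +1; continue with (19513/137391)
flip (19513/137391) -> (137391/19513): both odd, 19513 mod 4 = 1, 137391 mod 4 = 3, so the flip contributes +1; sign now +1
(137391/19513): 137391 mod 19513 = 800, so (137391/19513) = (800/19513)
factor out 2^5: 800 = 2^5·25; with 19513 mod 8 = 1, (2/19513) = +1; sign now +1; continue with (25/19513)
flip (25/19513) -> (19513/25): both odd, 25 mod 4 = 1, 19513 mod 4 = 1, so the flip contributes +1; sign now +1
(19513/25): 19513 mod 25 = 13, so (19513/25) = (13/25)
flip (13/25) -> (25/13): both odd, 13 mod 4 = 1, 25 mod 4 = 1, so the flip contributes +1; sign now +1
(25/13): 25 mod 13 = 12, so (25/13) = (12/13)
factor out 2^2: 12 = 2^2·3; with 13 mod 8 = 5, (2/13) = -1; sign now +1; continue with (3/13)
flip (3/13) -> (13/3): both odd, 3 mod 4 = 3, 13 mod 4 = 1, so the flip contributes +1; sign now +1
(13/3): 13 mod 3 = 1, so (13/3) = (1/3)
reached (1/3) = 1, so the symbol is +1

1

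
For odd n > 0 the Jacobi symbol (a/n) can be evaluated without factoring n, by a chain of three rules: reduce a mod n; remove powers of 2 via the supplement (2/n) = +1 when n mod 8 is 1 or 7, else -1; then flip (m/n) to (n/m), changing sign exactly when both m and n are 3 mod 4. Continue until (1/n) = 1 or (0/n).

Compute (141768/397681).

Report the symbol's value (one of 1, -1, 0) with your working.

-1

141768 = 2^3·17721; (2/397681) = +1 since 397681 mod 8 = 1, so (141768/397681) = (+1)^3·(17721/397681); sign now +1
reciprocity: (17721/397681) = +1·(397681/17721) since 17721 mod 4 = 1, 397681 mod 4 = 1; sign now +1
(397681/17721) = (7819/17721)   [reduce mod 17721]
reciprocity: (7819/17721) = +1·(17721/7819) since 7819 mod 4 = 3, 17721 mod 4 = 1; sign now +1
(17721/7819) = (2083/7819)   [reduce mod 7819]
reciprocity: (2083/7819) = -1·(7819/2083) since 2083 mod 4 = 3, 7819 mod 4 = 3; sign now -1
(7819/2083) = (1570/2083)   [reduce mod 2083]
1570 = 2^1·785; (2/2083) = -1 since 2083 mod 8 = 3, so (1570/2083) = (-1)^1·(785/2083); sign now +1
reciprocity: (785/2083) = +1·(2083/785) since 785 mod 4 = 1, 2083 mod 4 = 3; sign now +1
(2083/785) = (513/785)   [reduce mod 785]
reciprocity: (513/785) = +1·(785/513) since 513 mod 4 = 1, 785 mod 4 = 1; sign now +1
(785/513) = (272/513)   [reduce mod 513]
272 = 2^4·17; (2/513) = +1 since 513 mod 8 = 1, so (272/513) = (+1)^4·(17/513); sign now +1
reciprocity: (17/513) = +1·(513/17) since 17 mod 4 = 1, 513 mod 4 = 1; sign now +1
(513/17) = (3/17)   [reduce mod 17]
reciprocity: (3/17) = +1·(17/3) since 3 mod 4 = 3, 17 mod 4 = 1; sign now +1
(17/3) = (2/3)   [reduce mod 3]
2 = 2^1·1; (2/3) = -1 since 3 mod 8 = 3, so (2/3) = (-1)^1·(1/3); sign now -1
(1/3) = 1; final value = sign = -1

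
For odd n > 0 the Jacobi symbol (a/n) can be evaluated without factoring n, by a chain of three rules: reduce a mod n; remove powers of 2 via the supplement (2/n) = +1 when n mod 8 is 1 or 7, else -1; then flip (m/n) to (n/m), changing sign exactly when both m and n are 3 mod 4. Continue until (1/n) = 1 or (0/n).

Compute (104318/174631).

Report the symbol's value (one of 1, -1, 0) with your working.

-1

104318 = 2^1·52159; (2/174631) = +1 since 174631 mod 8 = 7, so (104318/174631) = (+1)^1·(52159/174631); sign now +1
reciprocity: (52159/174631) = -1·(174631/52159) since 52159 mod 4 = 3, 174631 mod 4 = 3; sign now -1
(174631/52159) = (18154/52159)   [reduce mod 52159]
18154 = 2^1·9077; (2/52159) = +1 since 52159 mod 8 = 7, so (18154/52159) = (+1)^1·(9077/52159); sign now -1
reciprocity: (9077/52159) = +1·(52159/9077) since 9077 mod 4 = 1, 52159 mod 4 = 3; sign now -1
(52159/9077) = (6774/9077)   [reduce mod 9077]
6774 = 2^1·3387; (2/9077) = -1 since 9077 mod 8 = 5, so (6774/9077) = (-1)^1·(3387/9077); sign now +1
reciprocity: (3387/9077) = +1·(9077/3387) since 3387 mod 4 = 3, 9077 mod 4 = 1; sign now +1
(9077/3387) = (2303/3387)   [reduce mod 3387]
reciprocity: (2303/3387) = -1·(3387/2303) since 2303 mod 4 = 3, 3387 mod 4 = 3; sign now -1
(3387/2303) = (1084/2303)   [reduce mod 2303]
1084 = 2^2·271; (2/2303) = +1 since 2303 mod 8 = 7, so (1084/2303) = (+1)^2·(271/2303); sign now -1
reciprocity: (271/2303) = -1·(2303/271) since 271 mod 4 = 3, 2303 mod 4 = 3; sign now +1
(2303/271) = (135/271)   [reduce mod 271]
reciprocity: (135/271) = -1·(271/135) since 135 mod 4 = 3, 271 mod 4 = 3; sign now -1
(271/135) = (1/135)   [reduce mod 135]
(1/135) = 1; final value = sign = -1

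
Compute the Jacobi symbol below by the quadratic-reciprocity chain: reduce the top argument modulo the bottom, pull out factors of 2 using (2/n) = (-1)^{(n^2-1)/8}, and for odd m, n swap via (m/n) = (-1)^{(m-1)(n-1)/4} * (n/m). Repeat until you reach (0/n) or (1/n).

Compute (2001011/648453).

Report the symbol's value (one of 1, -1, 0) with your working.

1

(2001011/648453) = (55652/648453)   [reduce mod 648453]
55652 = 2^2·13913; (2/648453) = -1 since 648453 mod 8 = 5, so (55652/648453) = (-1)^2·(13913/648453); sign now +1
reciprocity: (13913/648453) = +1·(648453/13913) since 13913 mod 4 = 1, 648453 mod 4 = 1; sign now +1
(648453/13913) = (8455/13913)   [reduce mod 13913]
reciprocity: (8455/13913) = +1·(13913/8455) since 8455 mod 4 = 3, 13913 mod 4 = 1; sign now +1
(13913/8455) = (5458/8455)   [reduce mod 8455]
5458 = 2^1·2729; (2/8455) = +1 since 8455 mod 8 = 7, so (5458/8455) = (+1)^1·(2729/8455); sign now +1
reciprocity: (2729/8455) = +1·(8455/2729) since 2729 mod 4 = 1, 8455 mod 4 = 3; sign now +1
(8455/2729) = (268/2729)   [reduce mod 2729]
268 = 2^2·67; (2/2729) = +1 since 2729 mod 8 = 1, so (268/2729) = (+1)^2·(67/2729); sign now +1
reciprocity: (67/2729) = +1·(2729/67) since 67 mod 4 = 3, 2729 mod 4 = 1; sign now +1
(2729/67) = (49/67)   [reduce mod 67]
reciprocity: (49/67) = +1·(67/49) since 49 mod 4 = 1, 67 mod 4 = 3; sign now +1
(67/49) = (18/49)   [reduce mod 49]
18 = 2^1·9; (2/49) = +1 since 49 mod 8 = 1, so (18/49) = (+1)^1·(9/49); sign now +1
reciprocity: (9/49) = +1·(49/9) since 9 mod 4 = 1, 49 mod 4 = 1; sign now +1
(49/9) = (4/9)   [reduce mod 9]
4 = 2^2·1; (2/9) = +1 since 9 mod 8 = 1, so (4/9) = (+1)^2·(1/9); sign now +1
(1/9) = 1; final value = sign = +1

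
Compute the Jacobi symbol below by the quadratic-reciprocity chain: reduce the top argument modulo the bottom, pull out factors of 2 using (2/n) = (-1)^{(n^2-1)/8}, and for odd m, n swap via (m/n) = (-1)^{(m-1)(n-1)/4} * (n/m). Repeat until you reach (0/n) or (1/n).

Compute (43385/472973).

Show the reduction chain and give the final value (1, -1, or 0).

flip (43385/472973) -> (472973/43385): both odd, 43385 mod 4 = 1, 472973 mod 4 = 1, so the flip contributes +1; sign now +1
(472973/43385): 472973 mod 43385 = 39123, so (472973/43385) = (39123/43385)
flip (39123/43385) -> (43385/39123): both odd, 39123 mod 4 = 3, 43385 mod 4 = 1, so the flip contributes +1; sign now +1
(43385/39123): 43385 mod 39123 = 4262, so (43385/39123) = (4262/39123)
factor out 2^1: 4262 = 2^1·2131; with 39123 mod 8 = 3, (2/39123) = -1; sign now -1; continue with (2131/39123)
flip (2131/39123) -> (39123/2131): both odd, 2131 mod 4 = 3, 39123 mod 4 = 3, so the flip contributes -1; sign now +1
(39123/2131): 39123 mod 2131 = 765, so (39123/2131) = (765/2131)
flip (765/2131) -> (2131/765): both odd, 765 mod 4 = 1, 2131 mod 4 = 3, so the flip contributes +1; sign now +1
(2131/765): 2131 mod 765 = 601, so (2131/765) = (601/765)
flip (601/765) -> (765/601): both odd, 601 mod 4 = 1, 765 mod 4 = 1, so the flip contributes +1; sign now +1
(765/601): 765 mod 601 = 164, so (765/601) = (164/601)
factor out 2^2: 164 = 2^2·41; with 601 mod 8 = 1, (2/601) = +1; sign now +1; continue with (41/601)
flip (41/601) -> (601/41): both odd, 41 mod 4 = 1, 601 mod 4 = 1, so the flip contributes +1; sign now +1
(601/41): 601 mod 41 = 27, so (601/41) = (27/41)
flip (27/41) -> (41/27): both odd, 27 mod 4 = 3, 41 mod 4 = 1, so the flip contributes +1; sign now +1
(41/27): 41 mod 27 = 14, so (41/27) = (14/27)
factor out 2^1: 14 = 2^1·7; with 27 mod 8 = 3, (2/27) = -1; sign now -1; continue with (7/27)
flip (7/27) -> (27/7): both odd, 7 mod 4 = 3, 27 mod 4 = 3, so the flip contributes -1; sign now +1
(27/7): 27 mod 7 = 6, so (27/7) = (6/7)
factor out 2^1: 6 = 2^1·3; with 7 mod 8 = 7, (2/7) = +1; sign now +1; continue with (3/7)
flip (3/7) -> (7/3): both odd, 3 mod 4 = 3, 7 mod 4 = 3, so the flip contributes -1; sign now -1
(7/3): 7 mod 3 = 1, so (7/3) = (1/3)
reached (1/3) = 1, so the symbol is -1

-1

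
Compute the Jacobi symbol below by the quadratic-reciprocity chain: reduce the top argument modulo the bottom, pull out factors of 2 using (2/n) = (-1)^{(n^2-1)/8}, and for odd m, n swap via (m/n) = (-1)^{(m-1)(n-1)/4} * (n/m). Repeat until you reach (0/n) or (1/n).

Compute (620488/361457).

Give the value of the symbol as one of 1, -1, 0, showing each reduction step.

-1

(620488/361457) = (259031/361457)   [reduce mod 361457]
reciprocity: (259031/361457) = +1·(361457/259031) since 259031 mod 4 = 3, 361457 mod 4 = 1; sign now +1
(361457/259031) = (102426/259031)   [reduce mod 259031]
102426 = 2^1·51213; (2/259031) = +1 since 259031 mod 8 = 7, so (102426/259031) = (+1)^1·(51213/259031); sign now +1
reciprocity: (51213/259031) = +1·(259031/51213) since 51213 mod 4 = 1, 259031 mod 4 = 3; sign now +1
(259031/51213) = (2966/51213)   [reduce mod 51213]
2966 = 2^1·1483; (2/51213) = -1 since 51213 mod 8 = 5, so (2966/51213) = (-1)^1·(1483/51213); sign now -1
reciprocity: (1483/51213) = +1·(51213/1483) since 1483 mod 4 = 3, 51213 mod 4 = 1; sign now -1
(51213/1483) = (791/1483)   [reduce mod 1483]
reciprocity: (791/1483) = -1·(1483/791) since 791 mod 4 = 3, 1483 mod 4 = 3; sign now +1
(1483/791) = (692/791)   [reduce mod 791]
692 = 2^2·173; (2/791) = +1 since 791 mod 8 = 7, so (692/791) = (+1)^2·(173/791); sign now +1
reciprocity: (173/791) = +1·(791/173) since 173 mod 4 = 1, 791 mod 4 = 3; sign now +1
(791/173) = (99/173)   [reduce mod 173]
reciprocity: (99/173) = +1·(173/99) since 99 mod 4 = 3, 173 mod 4 = 1; sign now +1
(173/99) = (74/99)   [reduce mod 99]
74 = 2^1·37; (2/99) = -1 since 99 mod 8 = 3, so (74/99) = (-1)^1·(37/99); sign now -1
reciprocity: (37/99) = +1·(99/37) since 37 mod 4 = 1, 99 mod 4 = 3; sign now -1
(99/37) = (25/37)   [reduce mod 37]
reciprocity: (25/37) = +1·(37/25) since 25 mod 4 = 1, 37 mod 4 = 1; sign now -1
(37/25) = (12/25)   [reduce mod 25]
12 = 2^2·3; (2/25) = +1 since 25 mod 8 = 1, so (12/25) = (+1)^2·(3/25); sign now -1
reciprocity: (3/25) = +1·(25/3) since 3 mod 4 = 3, 25 mod 4 = 1; sign now -1
(25/3) = (1/3)   [reduce mod 3]
(1/3) = 1; final value = sign = -1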